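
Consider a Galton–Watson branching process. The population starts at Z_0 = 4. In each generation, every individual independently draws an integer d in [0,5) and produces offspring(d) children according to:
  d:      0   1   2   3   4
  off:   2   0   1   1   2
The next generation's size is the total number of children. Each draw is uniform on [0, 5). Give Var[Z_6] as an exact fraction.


13512635136/244140625

Outcome values over d=0..4: [2, 0, 1, 1, 2]
Σy = 6, Σy² = 10, M = 5
μ = 6/5 = 6/5,  σ² = 10/5 − (6/5)² = 14/25
V_0 = 0, E_0 = 4
V_1 = 14/25·E_0 + (6/5)²·V_0 = 56/25;  E_1 = 24/5
V_2 = 14/25·E_1 + (6/5)²·V_1 = 3696/625;  E_2 = 144/25
V_3 = 14/25·E_2 + (6/5)²·V_2 = 183456/15625;  E_3 = 864/125
V_4 = 14/25·E_3 + (6/5)²·V_3 = 8116416/390625;  E_4 = 5184/625
V_5 = 14/25·E_4 + (6/5)²·V_4 = 337550976/9765625;  E_5 = 31104/3125
V_6 = 14/25·E_5 + (6/5)²·V_5 = 13512635136/244140625;  E_6 = 186624/15625


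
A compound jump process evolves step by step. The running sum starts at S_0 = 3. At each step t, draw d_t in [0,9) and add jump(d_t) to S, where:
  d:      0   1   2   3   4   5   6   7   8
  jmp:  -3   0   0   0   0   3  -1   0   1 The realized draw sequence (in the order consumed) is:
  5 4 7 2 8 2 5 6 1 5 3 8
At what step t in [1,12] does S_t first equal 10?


7

t=0: S=3, d=5, jump=3, S_1=6
t=1: S=6, d=4, jump=0, S_2=6
t=2: S=6, d=7, jump=0, S_3=6
t=3: S=6, d=2, jump=0, S_4=6
t=4: S=6, d=8, jump=1, S_5=7
t=5: S=7, d=2, jump=0, S_6=7
t=6: S=7, d=5, jump=3, S_7=10
t=7: S=10, d=6, jump=-1, S_8=9
t=8: S=9, d=1, jump=0, S_9=9
t=9: S=9, d=5, jump=3, S_10=12
t=10: S=12, d=3, jump=0, S_11=12
t=11: S=12, d=8, jump=1, S_12=13


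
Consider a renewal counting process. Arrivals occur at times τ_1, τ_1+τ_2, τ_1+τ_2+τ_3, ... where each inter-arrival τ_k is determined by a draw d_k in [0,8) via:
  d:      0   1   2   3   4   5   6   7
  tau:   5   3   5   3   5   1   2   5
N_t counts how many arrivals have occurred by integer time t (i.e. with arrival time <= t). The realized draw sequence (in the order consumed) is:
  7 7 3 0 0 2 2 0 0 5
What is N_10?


draw d_1=7: τ_1=5, arrival time A_1=5
draw d_2=7: τ_2=5, arrival time A_2=10
draw d_3=3: τ_3=3, arrival time A_3=13
draw d_4=0: τ_4=5, arrival time A_4=18
draw d_5=0: τ_5=5, arrival time A_5=23
draw d_6=2: τ_6=5, arrival time A_6=28
draw d_7=2: τ_7=5, arrival time A_7=33
draw d_8=0: τ_8=5, arrival time A_8=38
draw d_9=0: τ_9=5, arrival time A_9=43
draw d_10=5: τ_10=1, arrival time A_10=44
N_t over t=0..10: 0:0 1:0 2:0 3:0 4:0 5:1 6:1 7:1 8:1 9:1 10:2

2


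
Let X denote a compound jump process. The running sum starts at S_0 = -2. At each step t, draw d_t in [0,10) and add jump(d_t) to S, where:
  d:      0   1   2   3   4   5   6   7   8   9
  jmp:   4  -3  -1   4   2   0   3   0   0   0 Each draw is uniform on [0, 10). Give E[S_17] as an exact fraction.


133/10

Outcome values over d=0..9: [4, -3, -1, 4, 2, 0, 3, 0, 0, 0]
Σy = 9, Σy² = 55, M = 10
μ = 9/10 = 9/10,  σ² = 55/10 − (9/10)² = 469/100
E[S_17] = -2 + 17·(9/10) = 133/10


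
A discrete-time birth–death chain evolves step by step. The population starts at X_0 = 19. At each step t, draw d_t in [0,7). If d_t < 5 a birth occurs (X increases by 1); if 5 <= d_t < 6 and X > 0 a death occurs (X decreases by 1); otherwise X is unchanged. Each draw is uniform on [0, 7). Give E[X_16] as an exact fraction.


X can drop by at most 1 per step and X_0 = 19 > T = 16, so X_t >= 19 − t >= 3 > 0 for every t <= 16: the floor at 0 (the 'and X > 0' condition) never binds. Hence X_16 = X_0 + Σ_{t<16} Y_t with i.i.d. increments Y_t = y(d_t) ∈ {+1, −1, 0}.
Outcome values over d=0..6: [1, 1, 1, 1, 1, -1, 0]
Σy = 4, Σy² = 6, M = 7
μ = 4/7 = 4/7,  σ² = 6/7 − (4/7)² = 26/49
E[X_16] = 19 + 16·(4/7) = 197/7

197/7


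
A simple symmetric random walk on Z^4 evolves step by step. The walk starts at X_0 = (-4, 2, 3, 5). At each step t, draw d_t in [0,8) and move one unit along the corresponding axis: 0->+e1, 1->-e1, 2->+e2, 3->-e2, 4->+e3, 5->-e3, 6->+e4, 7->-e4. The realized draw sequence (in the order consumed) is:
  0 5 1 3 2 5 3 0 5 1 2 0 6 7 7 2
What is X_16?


(-3, 3, 0, 4)

t=0: X=(-4, 2, 3, 5), d=0 → +e1, X_1=(-3, 2, 3, 5)
t=1: X=(-3, 2, 3, 5), d=5 → -e3, X_2=(-3, 2, 2, 5)
t=2: X=(-3, 2, 2, 5), d=1 → -e1, X_3=(-4, 2, 2, 5)
t=3: X=(-4, 2, 2, 5), d=3 → -e2, X_4=(-4, 1, 2, 5)
t=4: X=(-4, 1, 2, 5), d=2 → +e2, X_5=(-4, 2, 2, 5)
t=5: X=(-4, 2, 2, 5), d=5 → -e3, X_6=(-4, 2, 1, 5)
t=6: X=(-4, 2, 1, 5), d=3 → -e2, X_7=(-4, 1, 1, 5)
t=7: X=(-4, 1, 1, 5), d=0 → +e1, X_8=(-3, 1, 1, 5)
t=8: X=(-3, 1, 1, 5), d=5 → -e3, X_9=(-3, 1, 0, 5)
t=9: X=(-3, 1, 0, 5), d=1 → -e1, X_10=(-4, 1, 0, 5)
t=10: X=(-4, 1, 0, 5), d=2 → +e2, X_11=(-4, 2, 0, 5)
t=11: X=(-4, 2, 0, 5), d=0 → +e1, X_12=(-3, 2, 0, 5)
t=12: X=(-3, 2, 0, 5), d=6 → +e4, X_13=(-3, 2, 0, 6)
t=13: X=(-3, 2, 0, 6), d=7 → -e4, X_14=(-3, 2, 0, 5)
t=14: X=(-3, 2, 0, 5), d=7 → -e4, X_15=(-3, 2, 0, 4)
t=15: X=(-3, 2, 0, 4), d=2 → +e2, X_16=(-3, 3, 0, 4)


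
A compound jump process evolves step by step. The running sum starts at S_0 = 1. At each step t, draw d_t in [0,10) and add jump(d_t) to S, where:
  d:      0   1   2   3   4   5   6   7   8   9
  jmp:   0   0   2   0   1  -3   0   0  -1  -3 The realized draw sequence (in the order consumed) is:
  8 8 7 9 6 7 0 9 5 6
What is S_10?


-10

t=0: S=1, d=8, jump=-1, S_1=0
t=1: S=0, d=8, jump=-1, S_2=-1
t=2: S=-1, d=7, jump=0, S_3=-1
t=3: S=-1, d=9, jump=-3, S_4=-4
t=4: S=-4, d=6, jump=0, S_5=-4
t=5: S=-4, d=7, jump=0, S_6=-4
t=6: S=-4, d=0, jump=0, S_7=-4
t=7: S=-4, d=9, jump=-3, S_8=-7
t=8: S=-7, d=5, jump=-3, S_9=-10
t=9: S=-10, d=6, jump=0, S_10=-10


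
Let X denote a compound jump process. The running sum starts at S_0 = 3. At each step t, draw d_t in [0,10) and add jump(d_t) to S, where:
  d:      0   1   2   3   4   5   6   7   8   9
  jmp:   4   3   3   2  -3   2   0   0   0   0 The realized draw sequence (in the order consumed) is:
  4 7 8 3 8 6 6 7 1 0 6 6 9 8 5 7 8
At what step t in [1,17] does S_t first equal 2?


4

t=0: S=3, d=4, jump=-3, S_1=0
t=1: S=0, d=7, jump=0, S_2=0
t=2: S=0, d=8, jump=0, S_3=0
t=3: S=0, d=3, jump=2, S_4=2
t=4: S=2, d=8, jump=0, S_5=2
t=5: S=2, d=6, jump=0, S_6=2
t=6: S=2, d=6, jump=0, S_7=2
t=7: S=2, d=7, jump=0, S_8=2
t=8: S=2, d=1, jump=3, S_9=5
t=9: S=5, d=0, jump=4, S_10=9
t=10: S=9, d=6, jump=0, S_11=9
t=11: S=9, d=6, jump=0, S_12=9
t=12: S=9, d=9, jump=0, S_13=9
t=13: S=9, d=8, jump=0, S_14=9
t=14: S=9, d=5, jump=2, S_15=11
t=15: S=11, d=7, jump=0, S_16=11
t=16: S=11, d=8, jump=0, S_17=11


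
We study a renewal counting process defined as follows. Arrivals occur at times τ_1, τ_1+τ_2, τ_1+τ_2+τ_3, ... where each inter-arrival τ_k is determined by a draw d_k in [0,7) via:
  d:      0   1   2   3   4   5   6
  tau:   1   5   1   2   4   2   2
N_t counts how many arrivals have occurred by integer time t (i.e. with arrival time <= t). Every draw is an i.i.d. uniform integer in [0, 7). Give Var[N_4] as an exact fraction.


Inter-arrival values over d=0..6: [1, 5, 1, 2, 4, 2, 2]
Each d has probability 1/7, so the pmf of τ is: f(1) = 2/7, f(2) = 3/7, f(4) = 1/7, f(5) = 1/7
Let p_n(j) = P(N_n = j), with p_0 = [1]. Condition on τ_1: p_n(0) = P(τ > n), and for j >= 1, p_n(j) = Σ_{k<=n} f(k)·p_{n−k}(j−1)
p_1 = [5/7, 2/7]  (j = 0..1)
p_2 = [2/7, 31/49, 4/49]  (j = 0..2)
p_3 = [2/7, 19/49, 104/343, 8/343]  (j = 0..3)
p_4 = [1/7, 17/49, 131/343, 292/2401, 16/2401]  (j = 0..4)
E[N_4] = Σ j·p_4(j) = 3607/2401;  E[N_4²] = Σ j²·p_4(j) = 1055/343
Var[N_4] = 1055/343 − (3607/2401)² = 4720936/5764801

4720936/5764801


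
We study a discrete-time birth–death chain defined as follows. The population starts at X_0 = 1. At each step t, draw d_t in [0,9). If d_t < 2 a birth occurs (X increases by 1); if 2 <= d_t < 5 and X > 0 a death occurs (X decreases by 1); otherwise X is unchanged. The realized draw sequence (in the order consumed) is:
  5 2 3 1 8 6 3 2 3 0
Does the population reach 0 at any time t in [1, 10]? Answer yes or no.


yes

t=0: X=1, d=5 → hold, X_1=1
t=1: X=1, d=2 → death, X_2=0
t=2: X=0, d=3 → hold, X_3=0
t=3: X=0, d=1 → birth, X_4=1
t=4: X=1, d=8 → hold, X_5=1
t=5: X=1, d=6 → hold, X_6=1
t=6: X=1, d=3 → death, X_7=0
t=7: X=0, d=2 → hold, X_8=0
t=8: X=0, d=3 → hold, X_9=0
t=9: X=0, d=0 → birth, X_10=1


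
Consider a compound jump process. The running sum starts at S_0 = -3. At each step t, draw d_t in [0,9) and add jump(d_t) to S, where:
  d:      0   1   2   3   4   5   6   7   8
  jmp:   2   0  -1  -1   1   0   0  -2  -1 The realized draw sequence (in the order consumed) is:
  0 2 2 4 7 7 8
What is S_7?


t=0: S=-3, d=0, jump=2, S_1=-1
t=1: S=-1, d=2, jump=-1, S_2=-2
t=2: S=-2, d=2, jump=-1, S_3=-3
t=3: S=-3, d=4, jump=1, S_4=-2
t=4: S=-2, d=7, jump=-2, S_5=-4
t=5: S=-4, d=7, jump=-2, S_6=-6
t=6: S=-6, d=8, jump=-1, S_7=-7

-7


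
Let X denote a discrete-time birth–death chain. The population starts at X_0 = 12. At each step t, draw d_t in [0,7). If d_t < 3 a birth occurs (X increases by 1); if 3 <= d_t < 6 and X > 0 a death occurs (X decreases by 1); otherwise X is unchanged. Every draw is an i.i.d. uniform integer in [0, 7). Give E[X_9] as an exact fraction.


12

X can drop by at most 1 per step and X_0 = 12 > T = 9, so X_t >= 12 − t >= 3 > 0 for every t <= 9: the floor at 0 (the 'and X > 0' condition) never binds. Hence X_9 = X_0 + Σ_{t<9} Y_t with i.i.d. increments Y_t = y(d_t) ∈ {+1, −1, 0}.
Outcome values over d=0..6: [1, 1, 1, -1, -1, -1, 0]
Σy = 0, Σy² = 6, M = 7
μ = 0/7 = 0,  σ² = 6/7 − (0)² = 6/7
E[X_9] = 12 + 9·(0) = 12


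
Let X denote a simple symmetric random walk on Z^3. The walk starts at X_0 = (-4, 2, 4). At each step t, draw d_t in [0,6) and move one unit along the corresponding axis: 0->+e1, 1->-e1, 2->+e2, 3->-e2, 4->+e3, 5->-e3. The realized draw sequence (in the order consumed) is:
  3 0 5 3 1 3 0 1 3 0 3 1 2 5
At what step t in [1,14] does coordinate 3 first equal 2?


14

t=0: X=(-4, 2, 4), d=3 → -e2, X_1=(-4, 1, 4)
t=1: X=(-4, 1, 4), d=0 → +e1, X_2=(-3, 1, 4)
t=2: X=(-3, 1, 4), d=5 → -e3, X_3=(-3, 1, 3)
t=3: X=(-3, 1, 3), d=3 → -e2, X_4=(-3, 0, 3)
t=4: X=(-3, 0, 3), d=1 → -e1, X_5=(-4, 0, 3)
t=5: X=(-4, 0, 3), d=3 → -e2, X_6=(-4, -1, 3)
t=6: X=(-4, -1, 3), d=0 → +e1, X_7=(-3, -1, 3)
t=7: X=(-3, -1, 3), d=1 → -e1, X_8=(-4, -1, 3)
t=8: X=(-4, -1, 3), d=3 → -e2, X_9=(-4, -2, 3)
t=9: X=(-4, -2, 3), d=0 → +e1, X_10=(-3, -2, 3)
t=10: X=(-3, -2, 3), d=3 → -e2, X_11=(-3, -3, 3)
t=11: X=(-3, -3, 3), d=1 → -e1, X_12=(-4, -3, 3)
t=12: X=(-4, -3, 3), d=2 → +e2, X_13=(-4, -2, 3)
t=13: X=(-4, -2, 3), d=5 → -e3, X_14=(-4, -2, 2)


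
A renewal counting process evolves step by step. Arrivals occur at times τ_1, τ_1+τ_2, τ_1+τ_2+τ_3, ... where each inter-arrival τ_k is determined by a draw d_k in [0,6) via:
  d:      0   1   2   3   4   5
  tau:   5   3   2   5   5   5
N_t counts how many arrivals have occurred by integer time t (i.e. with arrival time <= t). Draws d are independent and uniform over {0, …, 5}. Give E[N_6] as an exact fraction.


Inter-arrival values over d=0..5: [5, 3, 2, 5, 5, 5]
Each d has probability 1/6, so the pmf of τ is: f(2) = 1/6, f(3) = 1/6, f(5) = 2/3
Renewal equation for m(n) = E[N_n]: condition on τ_1 = k (if k <= n, one arrival plus a fresh copy on the remaining n−k steps): m(n) = F(n) + Σ_{k<=n} f(k)·m(n−k), where F(n) = P(τ <= n) and m(0) = 0
m(1) = F(1) = 0
m(2) = F(2) = 1/6
m(3) = F(3) = 1/3
m(4) = F(4) + f(2)·m(2) = 1/3 + 1/6·1/6 = 13/36
m(5) = F(5) + f(2)·m(3) + f(3)·m(2) = 1 + 1/6·1/3 + 1/6·1/6 = 13/12
m(6) = F(6) + f(2)·m(4) + f(3)·m(3) = 1 + 1/6·13/36 + 1/6·1/3 = 241/216
E[N_6] = m(6) = 241/216

241/216


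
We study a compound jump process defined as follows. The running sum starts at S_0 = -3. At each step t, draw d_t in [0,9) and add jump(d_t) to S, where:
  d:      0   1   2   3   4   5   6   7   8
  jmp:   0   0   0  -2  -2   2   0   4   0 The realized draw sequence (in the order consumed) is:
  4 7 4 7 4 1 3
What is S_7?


-3

t=0: S=-3, d=4, jump=-2, S_1=-5
t=1: S=-5, d=7, jump=4, S_2=-1
t=2: S=-1, d=4, jump=-2, S_3=-3
t=3: S=-3, d=7, jump=4, S_4=1
t=4: S=1, d=4, jump=-2, S_5=-1
t=5: S=-1, d=1, jump=0, S_6=-1
t=6: S=-1, d=3, jump=-2, S_7=-3


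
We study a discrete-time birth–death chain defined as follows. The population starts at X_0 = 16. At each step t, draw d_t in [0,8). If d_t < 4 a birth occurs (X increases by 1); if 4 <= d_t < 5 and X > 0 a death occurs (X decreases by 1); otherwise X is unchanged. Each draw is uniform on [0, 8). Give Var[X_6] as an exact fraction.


93/32

X can drop by at most 1 per step and X_0 = 16 > T = 6, so X_t >= 16 − t >= 10 > 0 for every t <= 6: the floor at 0 (the 'and X > 0' condition) never binds. Hence X_6 = X_0 + Σ_{t<6} Y_t with i.i.d. increments Y_t = y(d_t) ∈ {+1, −1, 0}.
Outcome values over d=0..7: [1, 1, 1, 1, -1, 0, 0, 0]
Σy = 3, Σy² = 5, M = 8
μ = 3/8 = 3/8,  σ² = 5/8 − (3/8)² = 31/64
Independent increments: Var[X_6] = 6·σ² = 6·(31/64) = 93/32


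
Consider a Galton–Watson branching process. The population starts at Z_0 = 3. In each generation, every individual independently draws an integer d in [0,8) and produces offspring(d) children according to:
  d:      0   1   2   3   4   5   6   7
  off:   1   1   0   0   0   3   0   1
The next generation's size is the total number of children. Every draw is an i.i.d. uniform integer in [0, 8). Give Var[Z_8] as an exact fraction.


Outcome values over d=0..7: [1, 1, 0, 0, 0, 3, 0, 1]
Σy = 6, Σy² = 12, M = 8
μ = 6/8 = 3/4,  σ² = 12/8 − (3/4)² = 15/16
V_0 = 0, E_0 = 3
V_1 = 15/16·E_0 + (3/4)²·V_0 = 45/16;  E_1 = 9/4
V_2 = 15/16·E_1 + (3/4)²·V_1 = 945/256;  E_2 = 27/16
V_3 = 15/16·E_2 + (3/4)²·V_2 = 14985/4096;  E_3 = 81/64
V_4 = 15/16·E_3 + (3/4)²·V_3 = 212625/65536;  E_4 = 243/256
V_5 = 15/16·E_4 + (3/4)²·V_4 = 2846745/1048576;  E_5 = 729/1024
V_6 = 15/16·E_5 + (3/4)²·V_5 = 36818145/16777216;  E_6 = 2187/4096
V_7 = 15/16·E_6 + (3/4)²·V_6 = 465732585/268435456;  E_7 = 6561/16384
V_8 = 15/16·E_7 + (3/4)²·V_7 = 5804024625/4294967296;  E_8 = 19683/65536

5804024625/4294967296


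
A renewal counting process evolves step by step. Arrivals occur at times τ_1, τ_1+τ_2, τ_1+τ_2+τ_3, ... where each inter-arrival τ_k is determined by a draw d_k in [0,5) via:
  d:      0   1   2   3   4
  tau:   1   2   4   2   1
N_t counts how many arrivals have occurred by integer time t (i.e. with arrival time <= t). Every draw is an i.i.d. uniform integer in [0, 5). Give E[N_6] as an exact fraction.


Inter-arrival values over d=0..4: [1, 2, 4, 2, 1]
Each d has probability 1/5, so the pmf of τ is: f(1) = 2/5, f(2) = 2/5, f(4) = 1/5
Renewal equation for m(n) = E[N_n]: condition on τ_1 = k (if k <= n, one arrival plus a fresh copy on the remaining n−k steps): m(n) = F(n) + Σ_{k<=n} f(k)·m(n−k), where F(n) = P(τ <= n) and m(0) = 0
m(1) = F(1) = 2/5
m(2) = F(2) + f(1)·m(1) = 4/5 + 2/5·2/5 = 24/25
m(3) = F(3) + f(1)·m(2) + f(2)·m(1) = 4/5 + 2/5·24/25 + 2/5·2/5 = 168/125
m(4) = F(4) + f(1)·m(3) + f(2)·m(2) = 1 + 2/5·168/125 + 2/5·24/25 = 1201/625
m(5) = F(5) + f(1)·m(4) + f(2)·m(3) + f(4)·m(1) = 1 + 2/5·1201/625 + 2/5·168/125 + 1/5·2/5 = 7457/3125
m(6) = F(6) + f(1)·m(5) + f(2)·m(4) + f(4)·m(2) = 1 + 2/5·7457/3125 + 2/5·1201/625 + 1/5·24/25 = 45549/15625
E[N_6] = m(6) = 45549/15625

45549/15625


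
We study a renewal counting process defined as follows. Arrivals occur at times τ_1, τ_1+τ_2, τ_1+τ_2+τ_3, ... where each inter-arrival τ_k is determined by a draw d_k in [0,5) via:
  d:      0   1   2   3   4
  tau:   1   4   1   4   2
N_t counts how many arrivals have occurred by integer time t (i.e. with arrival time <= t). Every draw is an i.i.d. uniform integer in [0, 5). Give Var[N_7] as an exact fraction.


Inter-arrival values over d=0..4: [1, 4, 1, 4, 2]
Each d has probability 1/5, so the pmf of τ is: f(1) = 2/5, f(2) = 1/5, f(4) = 2/5
Let p_n(j) = P(N_n = j), with p_0 = [1]. Condition on τ_1: p_n(0) = P(τ > n), and for j >= 1, p_n(j) = Σ_{k<=n} f(k)·p_{n−k}(j−1)
p_1 = [3/5, 2/5]  (j = 0..1)
p_2 = [2/5, 11/25, 4/25]  (j = 0..2)
p_3 = [2/5, 7/25, 32/125, 8/125]  (j = 0..3)
p_4 = [0, 16/25, 1/5, 84/625, 16/625]  (j = 0..4)
p_5 = [0, 8/25, 59/125, 82/625, 208/3125, 32/3125]  (j = 0..5)
p_6 = [0, 4/25, 54/125, 183/625, 248/3125, 496/15625, 64/15625]  (j = 0..6)
p_7 = [0, 4/25, 6/25, 231/625, 528/3125, 704/15625, 1152/78125, 128/78125]  (j = 0..7)
E[N_7] = Σ j·p_7(j) = 214833/78125;  E[N_7²] = Σ j²·p_7(j) = 694319/78125
Var[N_7] = 694319/78125 − (214833/78125)² = 8090453986/6103515625

8090453986/6103515625


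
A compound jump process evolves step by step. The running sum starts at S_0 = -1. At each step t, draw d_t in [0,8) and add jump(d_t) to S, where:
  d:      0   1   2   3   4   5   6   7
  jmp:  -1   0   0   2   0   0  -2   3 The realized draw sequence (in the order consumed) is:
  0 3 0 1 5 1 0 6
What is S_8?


t=0: S=-1, d=0, jump=-1, S_1=-2
t=1: S=-2, d=3, jump=2, S_2=0
t=2: S=0, d=0, jump=-1, S_3=-1
t=3: S=-1, d=1, jump=0, S_4=-1
t=4: S=-1, d=5, jump=0, S_5=-1
t=5: S=-1, d=1, jump=0, S_6=-1
t=6: S=-1, d=0, jump=-1, S_7=-2
t=7: S=-2, d=6, jump=-2, S_8=-4

-4


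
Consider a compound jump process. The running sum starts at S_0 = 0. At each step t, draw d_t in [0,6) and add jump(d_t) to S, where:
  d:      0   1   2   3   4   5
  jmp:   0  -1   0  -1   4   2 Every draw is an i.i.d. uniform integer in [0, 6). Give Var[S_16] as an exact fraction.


464/9

Outcome values over d=0..5: [0, -1, 0, -1, 4, 2]
Σy = 4, Σy² = 22, M = 6
μ = 4/6 = 2/3,  σ² = 22/6 − (2/3)² = 29/9
Independent increments: Var[S_16] = 16·σ² = 16·(29/9) = 464/9


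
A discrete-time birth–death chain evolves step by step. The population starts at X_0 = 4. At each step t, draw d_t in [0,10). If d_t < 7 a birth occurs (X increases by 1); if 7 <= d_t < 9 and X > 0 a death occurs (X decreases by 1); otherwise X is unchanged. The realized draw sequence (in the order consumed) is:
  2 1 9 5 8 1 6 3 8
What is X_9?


t=0: X=4, d=2 → birth, X_1=5
t=1: X=5, d=1 → birth, X_2=6
t=2: X=6, d=9 → hold, X_3=6
t=3: X=6, d=5 → birth, X_4=7
t=4: X=7, d=8 → death, X_5=6
t=5: X=6, d=1 → birth, X_6=7
t=6: X=7, d=6 → birth, X_7=8
t=7: X=8, d=3 → birth, X_8=9
t=8: X=9, d=8 → death, X_9=8

8


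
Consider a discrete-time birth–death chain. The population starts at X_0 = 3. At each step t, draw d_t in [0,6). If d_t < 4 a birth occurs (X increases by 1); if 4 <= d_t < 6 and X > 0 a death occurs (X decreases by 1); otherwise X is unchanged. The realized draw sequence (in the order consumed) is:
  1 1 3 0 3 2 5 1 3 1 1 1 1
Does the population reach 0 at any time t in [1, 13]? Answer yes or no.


no

t=0: X=3, d=1 → birth, X_1=4
t=1: X=4, d=1 → birth, X_2=5
t=2: X=5, d=3 → birth, X_3=6
t=3: X=6, d=0 → birth, X_4=7
t=4: X=7, d=3 → birth, X_5=8
t=5: X=8, d=2 → birth, X_6=9
t=6: X=9, d=5 → death, X_7=8
t=7: X=8, d=1 → birth, X_8=9
t=8: X=9, d=3 → birth, X_9=10
t=9: X=10, d=1 → birth, X_10=11
t=10: X=11, d=1 → birth, X_11=12
t=11: X=12, d=1 → birth, X_12=13
t=12: X=13, d=1 → birth, X_13=14


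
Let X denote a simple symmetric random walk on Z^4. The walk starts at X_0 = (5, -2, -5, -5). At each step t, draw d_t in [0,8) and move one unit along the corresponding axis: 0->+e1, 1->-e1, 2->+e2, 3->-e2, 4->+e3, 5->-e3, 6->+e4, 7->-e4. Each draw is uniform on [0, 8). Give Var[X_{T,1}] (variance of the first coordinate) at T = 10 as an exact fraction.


Outcome values over d=0..7: [1, -1, 0, 0, 0, 0, 0, 0]
Σy = 0, Σy² = 2, M = 8
μ = 0/8 = 0,  σ² = 2/8 − (0)² = 1/4
Independent increments: Var[X_10] = 10·σ² = 10·(1/4) = 5/2

5/2


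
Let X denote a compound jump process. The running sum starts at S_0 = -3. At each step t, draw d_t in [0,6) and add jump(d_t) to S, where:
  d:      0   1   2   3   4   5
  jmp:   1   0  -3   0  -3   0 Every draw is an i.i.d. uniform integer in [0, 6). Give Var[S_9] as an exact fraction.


89/4

Outcome values over d=0..5: [1, 0, -3, 0, -3, 0]
Σy = -5, Σy² = 19, M = 6
μ = -5/6 = -5/6,  σ² = 19/6 − (-5/6)² = 89/36
Independent increments: Var[S_9] = 9·σ² = 9·(89/36) = 89/4


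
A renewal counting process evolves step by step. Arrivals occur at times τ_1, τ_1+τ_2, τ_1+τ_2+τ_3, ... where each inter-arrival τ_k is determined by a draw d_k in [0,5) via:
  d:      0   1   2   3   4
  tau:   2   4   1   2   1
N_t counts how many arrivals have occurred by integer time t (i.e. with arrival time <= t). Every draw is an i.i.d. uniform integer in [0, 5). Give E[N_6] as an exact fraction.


45549/15625

Inter-arrival values over d=0..4: [2, 4, 1, 2, 1]
Each d has probability 1/5, so the pmf of τ is: f(1) = 2/5, f(2) = 2/5, f(4) = 1/5
Renewal equation for m(n) = E[N_n]: condition on τ_1 = k (if k <= n, one arrival plus a fresh copy on the remaining n−k steps): m(n) = F(n) + Σ_{k<=n} f(k)·m(n−k), where F(n) = P(τ <= n) and m(0) = 0
m(1) = F(1) = 2/5
m(2) = F(2) + f(1)·m(1) = 4/5 + 2/5·2/5 = 24/25
m(3) = F(3) + f(1)·m(2) + f(2)·m(1) = 4/5 + 2/5·24/25 + 2/5·2/5 = 168/125
m(4) = F(4) + f(1)·m(3) + f(2)·m(2) = 1 + 2/5·168/125 + 2/5·24/25 = 1201/625
m(5) = F(5) + f(1)·m(4) + f(2)·m(3) + f(4)·m(1) = 1 + 2/5·1201/625 + 2/5·168/125 + 1/5·2/5 = 7457/3125
m(6) = F(6) + f(1)·m(5) + f(2)·m(4) + f(4)·m(2) = 1 + 2/5·7457/3125 + 2/5·1201/625 + 1/5·24/25 = 45549/15625
E[N_6] = m(6) = 45549/15625


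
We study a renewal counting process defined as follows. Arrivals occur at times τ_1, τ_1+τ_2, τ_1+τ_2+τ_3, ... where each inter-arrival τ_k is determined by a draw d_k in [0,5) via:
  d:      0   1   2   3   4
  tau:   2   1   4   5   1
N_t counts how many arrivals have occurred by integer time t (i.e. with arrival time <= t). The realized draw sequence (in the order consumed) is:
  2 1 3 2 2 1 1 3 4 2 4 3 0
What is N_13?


draw d_1=2: τ_1=4, arrival time A_1=4
draw d_2=1: τ_2=1, arrival time A_2=5
draw d_3=3: τ_3=5, arrival time A_3=10
draw d_4=2: τ_4=4, arrival time A_4=14
draw d_5=2: τ_5=4, arrival time A_5=18
draw d_6=1: τ_6=1, arrival time A_6=19
draw d_7=1: τ_7=1, arrival time A_7=20
draw d_8=3: τ_8=5, arrival time A_8=25
draw d_9=4: τ_9=1, arrival time A_9=26
draw d_10=2: τ_10=4, arrival time A_10=30
draw d_11=4: τ_11=1, arrival time A_11=31
draw d_12=3: τ_12=5, arrival time A_12=36
draw d_13=0: τ_13=2, arrival time A_13=38
N_t over t=0..13: 0:0 1:0 2:0 3:0 4:1 5:2 6:2 7:2 8:2 9:2 10:3 11:3 12:3 13:3

3


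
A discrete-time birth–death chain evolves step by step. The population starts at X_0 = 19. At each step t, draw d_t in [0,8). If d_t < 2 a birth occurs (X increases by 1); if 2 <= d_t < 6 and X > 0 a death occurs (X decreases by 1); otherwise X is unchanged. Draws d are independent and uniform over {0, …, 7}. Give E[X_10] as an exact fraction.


33/2

X can drop by at most 1 per step and X_0 = 19 > T = 10, so X_t >= 19 − t >= 9 > 0 for every t <= 10: the floor at 0 (the 'and X > 0' condition) never binds. Hence X_10 = X_0 + Σ_{t<10} Y_t with i.i.d. increments Y_t = y(d_t) ∈ {+1, −1, 0}.
Outcome values over d=0..7: [1, 1, -1, -1, -1, -1, 0, 0]
Σy = -2, Σy² = 6, M = 8
μ = -2/8 = -1/4,  σ² = 6/8 − (-1/4)² = 11/16
E[X_10] = 19 + 10·(-1/4) = 33/2


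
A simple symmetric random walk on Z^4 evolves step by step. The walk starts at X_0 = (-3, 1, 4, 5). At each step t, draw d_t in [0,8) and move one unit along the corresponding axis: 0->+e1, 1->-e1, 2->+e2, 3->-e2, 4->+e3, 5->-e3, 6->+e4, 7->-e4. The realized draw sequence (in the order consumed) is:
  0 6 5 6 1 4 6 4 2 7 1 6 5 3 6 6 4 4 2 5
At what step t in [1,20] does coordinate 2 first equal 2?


t=0: X=(-3, 1, 4, 5), d=0 → +e1, X_1=(-2, 1, 4, 5)
t=1: X=(-2, 1, 4, 5), d=6 → +e4, X_2=(-2, 1, 4, 6)
t=2: X=(-2, 1, 4, 6), d=5 → -e3, X_3=(-2, 1, 3, 6)
t=3: X=(-2, 1, 3, 6), d=6 → +e4, X_4=(-2, 1, 3, 7)
t=4: X=(-2, 1, 3, 7), d=1 → -e1, X_5=(-3, 1, 3, 7)
t=5: X=(-3, 1, 3, 7), d=4 → +e3, X_6=(-3, 1, 4, 7)
t=6: X=(-3, 1, 4, 7), d=6 → +e4, X_7=(-3, 1, 4, 8)
t=7: X=(-3, 1, 4, 8), d=4 → +e3, X_8=(-3, 1, 5, 8)
t=8: X=(-3, 1, 5, 8), d=2 → +e2, X_9=(-3, 2, 5, 8)
t=9: X=(-3, 2, 5, 8), d=7 → -e4, X_10=(-3, 2, 5, 7)
t=10: X=(-3, 2, 5, 7), d=1 → -e1, X_11=(-4, 2, 5, 7)
t=11: X=(-4, 2, 5, 7), d=6 → +e4, X_12=(-4, 2, 5, 8)
t=12: X=(-4, 2, 5, 8), d=5 → -e3, X_13=(-4, 2, 4, 8)
t=13: X=(-4, 2, 4, 8), d=3 → -e2, X_14=(-4, 1, 4, 8)
t=14: X=(-4, 1, 4, 8), d=6 → +e4, X_15=(-4, 1, 4, 9)
t=15: X=(-4, 1, 4, 9), d=6 → +e4, X_16=(-4, 1, 4, 10)
t=16: X=(-4, 1, 4, 10), d=4 → +e3, X_17=(-4, 1, 5, 10)
t=17: X=(-4, 1, 5, 10), d=4 → +e3, X_18=(-4, 1, 6, 10)
t=18: X=(-4, 1, 6, 10), d=2 → +e2, X_19=(-4, 2, 6, 10)
t=19: X=(-4, 2, 6, 10), d=5 → -e3, X_20=(-4, 2, 5, 10)

9


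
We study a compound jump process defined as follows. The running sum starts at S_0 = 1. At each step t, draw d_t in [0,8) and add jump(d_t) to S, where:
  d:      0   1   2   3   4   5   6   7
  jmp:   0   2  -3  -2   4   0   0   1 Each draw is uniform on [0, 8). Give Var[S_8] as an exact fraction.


Outcome values over d=0..7: [0, 2, -3, -2, 4, 0, 0, 1]
Σy = 2, Σy² = 34, M = 8
μ = 2/8 = 1/4,  σ² = 34/8 − (1/4)² = 67/16
Independent increments: Var[S_8] = 8·σ² = 8·(67/16) = 67/2

67/2


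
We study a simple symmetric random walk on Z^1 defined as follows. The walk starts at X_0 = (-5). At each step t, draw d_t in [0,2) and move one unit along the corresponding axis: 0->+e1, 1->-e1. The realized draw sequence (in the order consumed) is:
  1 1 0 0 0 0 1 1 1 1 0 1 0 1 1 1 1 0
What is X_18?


t=0: X=(-5), d=1 → -e1, X_1=(-6)
t=1: X=(-6), d=1 → -e1, X_2=(-7)
t=2: X=(-7), d=0 → +e1, X_3=(-6)
t=3: X=(-6), d=0 → +e1, X_4=(-5)
t=4: X=(-5), d=0 → +e1, X_5=(-4)
t=5: X=(-4), d=0 → +e1, X_6=(-3)
t=6: X=(-3), d=1 → -e1, X_7=(-4)
t=7: X=(-4), d=1 → -e1, X_8=(-5)
t=8: X=(-5), d=1 → -e1, X_9=(-6)
t=9: X=(-6), d=1 → -e1, X_10=(-7)
t=10: X=(-7), d=0 → +e1, X_11=(-6)
t=11: X=(-6), d=1 → -e1, X_12=(-7)
t=12: X=(-7), d=0 → +e1, X_13=(-6)
t=13: X=(-6), d=1 → -e1, X_14=(-7)
t=14: X=(-7), d=1 → -e1, X_15=(-8)
t=15: X=(-8), d=1 → -e1, X_16=(-9)
t=16: X=(-9), d=1 → -e1, X_17=(-10)
t=17: X=(-10), d=0 → +e1, X_18=(-9)

(-9)


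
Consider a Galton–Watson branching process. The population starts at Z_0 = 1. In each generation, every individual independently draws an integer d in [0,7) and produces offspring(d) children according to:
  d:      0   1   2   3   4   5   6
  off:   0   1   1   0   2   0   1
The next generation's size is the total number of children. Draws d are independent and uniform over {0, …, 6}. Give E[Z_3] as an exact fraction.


Outcome values over d=0..6: [0, 1, 1, 0, 2, 0, 1]
Σy = 5, Σy² = 7, M = 7
μ = 5/7 = 5/7,  σ² = 7/7 − (5/7)² = 24/49
E[Z_0] = 1
E[Z_1] = 5/7·E[Z_0] = 5/7
E[Z_2] = 5/7·E[Z_1] = 25/49
E[Z_3] = 5/7·E[Z_2] = 125/343

125/343


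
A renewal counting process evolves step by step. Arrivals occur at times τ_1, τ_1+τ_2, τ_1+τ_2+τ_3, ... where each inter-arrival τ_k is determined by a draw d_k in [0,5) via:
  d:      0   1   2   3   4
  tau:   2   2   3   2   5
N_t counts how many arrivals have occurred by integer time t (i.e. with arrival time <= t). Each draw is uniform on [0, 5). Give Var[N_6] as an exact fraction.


Inter-arrival values over d=0..4: [2, 2, 3, 2, 5]
Each d has probability 1/5, so the pmf of τ is: f(2) = 3/5, f(3) = 1/5, f(5) = 1/5
Let p_n(j) = P(N_n = j), with p_0 = [1]. Condition on τ_1: p_n(0) = P(τ > n), and for j >= 1, p_n(j) = Σ_{k<=n} f(k)·p_{n−k}(j−1)
p_1 = [1]  (j = 0)
p_2 = [2/5, 3/5]  (j = 0..1)
p_3 = [1/5, 4/5]  (j = 0..1)
p_4 = [1/5, 11/25, 9/25]  (j = 0..2)
p_5 = [0, 2/5, 3/5]  (j = 0..2)
p_6 = [0, 9/25, 53/125, 27/125]  (j = 0..3)
E[N_6] = Σ j·p_6(j) = 232/125;  E[N_6²] = Σ j²·p_6(j) = 4
Var[N_6] = 4 − (232/125)² = 8676/15625

8676/15625


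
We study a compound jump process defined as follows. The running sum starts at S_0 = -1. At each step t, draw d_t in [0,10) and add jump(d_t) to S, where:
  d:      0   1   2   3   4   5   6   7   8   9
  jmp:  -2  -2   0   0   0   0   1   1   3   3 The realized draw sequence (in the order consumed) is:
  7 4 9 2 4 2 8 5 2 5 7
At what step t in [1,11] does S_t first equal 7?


11

t=0: S=-1, d=7, jump=1, S_1=0
t=1: S=0, d=4, jump=0, S_2=0
t=2: S=0, d=9, jump=3, S_3=3
t=3: S=3, d=2, jump=0, S_4=3
t=4: S=3, d=4, jump=0, S_5=3
t=5: S=3, d=2, jump=0, S_6=3
t=6: S=3, d=8, jump=3, S_7=6
t=7: S=6, d=5, jump=0, S_8=6
t=8: S=6, d=2, jump=0, S_9=6
t=9: S=6, d=5, jump=0, S_10=6
t=10: S=6, d=7, jump=1, S_11=7


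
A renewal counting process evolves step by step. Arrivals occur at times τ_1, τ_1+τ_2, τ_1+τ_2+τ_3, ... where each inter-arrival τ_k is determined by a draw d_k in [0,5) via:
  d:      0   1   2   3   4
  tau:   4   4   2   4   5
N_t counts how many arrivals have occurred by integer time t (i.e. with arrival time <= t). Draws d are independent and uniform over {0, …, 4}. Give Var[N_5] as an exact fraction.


Inter-arrival values over d=0..4: [4, 4, 2, 4, 5]
Each d has probability 1/5, so the pmf of τ is: f(2) = 1/5, f(4) = 3/5, f(5) = 1/5
Let p_n(j) = P(N_n = j), with p_0 = [1]. Condition on τ_1: p_n(0) = P(τ > n), and for j >= 1, p_n(j) = Σ_{k<=n} f(k)·p_{n−k}(j−1)
p_1 = [1]  (j = 0)
p_2 = [4/5, 1/5]  (j = 0..1)
p_3 = [4/5, 1/5]  (j = 0..1)
p_4 = [1/5, 19/25, 1/25]  (j = 0..2)
p_5 = [0, 24/25, 1/25]  (j = 0..2)
E[N_5] = Σ j·p_5(j) = 26/25;  E[N_5²] = Σ j²·p_5(j) = 28/25
Var[N_5] = 28/25 − (26/25)² = 24/625

24/625


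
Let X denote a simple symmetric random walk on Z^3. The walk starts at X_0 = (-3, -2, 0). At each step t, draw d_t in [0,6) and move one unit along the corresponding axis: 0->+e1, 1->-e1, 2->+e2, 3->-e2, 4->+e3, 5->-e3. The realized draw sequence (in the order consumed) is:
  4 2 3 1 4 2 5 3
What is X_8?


(-4, -2, 1)

t=0: X=(-3, -2, 0), d=4 → +e3, X_1=(-3, -2, 1)
t=1: X=(-3, -2, 1), d=2 → +e2, X_2=(-3, -1, 1)
t=2: X=(-3, -1, 1), d=3 → -e2, X_3=(-3, -2, 1)
t=3: X=(-3, -2, 1), d=1 → -e1, X_4=(-4, -2, 1)
t=4: X=(-4, -2, 1), d=4 → +e3, X_5=(-4, -2, 2)
t=5: X=(-4, -2, 2), d=2 → +e2, X_6=(-4, -1, 2)
t=6: X=(-4, -1, 2), d=5 → -e3, X_7=(-4, -1, 1)
t=7: X=(-4, -1, 1), d=3 → -e2, X_8=(-4, -2, 1)


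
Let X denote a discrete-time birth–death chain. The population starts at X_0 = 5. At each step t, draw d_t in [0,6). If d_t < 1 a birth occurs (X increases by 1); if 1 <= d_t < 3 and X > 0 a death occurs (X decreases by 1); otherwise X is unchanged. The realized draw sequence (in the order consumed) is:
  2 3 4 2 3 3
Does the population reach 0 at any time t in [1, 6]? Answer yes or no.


t=0: X=5, d=2 → death, X_1=4
t=1: X=4, d=3 → hold, X_2=4
t=2: X=4, d=4 → hold, X_3=4
t=3: X=4, d=2 → death, X_4=3
t=4: X=3, d=3 → hold, X_5=3
t=5: X=3, d=3 → hold, X_6=3

no


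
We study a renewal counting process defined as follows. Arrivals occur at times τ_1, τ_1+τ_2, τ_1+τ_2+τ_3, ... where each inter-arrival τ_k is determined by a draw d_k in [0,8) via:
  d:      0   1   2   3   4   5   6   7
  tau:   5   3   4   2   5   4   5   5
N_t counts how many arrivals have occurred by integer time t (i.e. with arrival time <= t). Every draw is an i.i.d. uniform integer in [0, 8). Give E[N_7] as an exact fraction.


169/128

Inter-arrival values over d=0..7: [5, 3, 4, 2, 5, 4, 5, 5]
Each d has probability 1/8, so the pmf of τ is: f(2) = 1/8, f(3) = 1/8, f(4) = 1/4, f(5) = 1/2
Renewal equation for m(n) = E[N_n]: condition on τ_1 = k (if k <= n, one arrival plus a fresh copy on the remaining n−k steps): m(n) = F(n) + Σ_{k<=n} f(k)·m(n−k), where F(n) = P(τ <= n) and m(0) = 0
m(1) = F(1) = 0
m(2) = F(2) = 1/8
m(3) = F(3) = 1/4
m(4) = F(4) + f(2)·m(2) = 1/2 + 1/8·1/8 = 33/64
m(5) = F(5) + f(2)·m(3) + f(3)·m(2) = 1 + 1/8·1/4 + 1/8·1/8 = 67/64
m(6) = F(6) + f(2)·m(4) + f(3)·m(3) + f(4)·m(2) = 1 + 1/8·33/64 + 1/8·1/4 + 1/4·1/8 = 577/512
m(7) = F(7) + f(2)·m(5) + f(3)·m(4) + f(4)·m(3) + f(5)·m(2) = 1 + 1/8·67/64 + 1/8·33/64 + 1/4·1/4 + 1/2·1/8 = 169/128
E[N_7] = m(7) = 169/128


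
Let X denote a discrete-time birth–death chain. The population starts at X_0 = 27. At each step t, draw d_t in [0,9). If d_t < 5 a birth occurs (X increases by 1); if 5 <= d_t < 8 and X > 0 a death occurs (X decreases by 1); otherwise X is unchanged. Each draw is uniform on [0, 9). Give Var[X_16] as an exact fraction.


X can drop by at most 1 per step and X_0 = 27 > T = 16, so X_t >= 27 − t >= 11 > 0 for every t <= 16: the floor at 0 (the 'and X > 0' condition) never binds. Hence X_16 = X_0 + Σ_{t<16} Y_t with i.i.d. increments Y_t = y(d_t) ∈ {+1, −1, 0}.
Outcome values over d=0..8: [1, 1, 1, 1, 1, -1, -1, -1, 0]
Σy = 2, Σy² = 8, M = 9
μ = 2/9 = 2/9,  σ² = 8/9 − (2/9)² = 68/81
Independent increments: Var[X_16] = 16·σ² = 16·(68/81) = 1088/81

1088/81


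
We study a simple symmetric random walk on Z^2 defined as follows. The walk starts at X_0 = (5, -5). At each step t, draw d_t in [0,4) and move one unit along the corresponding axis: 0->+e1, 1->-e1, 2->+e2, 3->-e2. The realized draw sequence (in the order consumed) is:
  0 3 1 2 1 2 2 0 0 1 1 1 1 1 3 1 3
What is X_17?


t=0: X=(5, -5), d=0 → +e1, X_1=(6, -5)
t=1: X=(6, -5), d=3 → -e2, X_2=(6, -6)
t=2: X=(6, -6), d=1 → -e1, X_3=(5, -6)
t=3: X=(5, -6), d=2 → +e2, X_4=(5, -5)
t=4: X=(5, -5), d=1 → -e1, X_5=(4, -5)
t=5: X=(4, -5), d=2 → +e2, X_6=(4, -4)
t=6: X=(4, -4), d=2 → +e2, X_7=(4, -3)
t=7: X=(4, -3), d=0 → +e1, X_8=(5, -3)
t=8: X=(5, -3), d=0 → +e1, X_9=(6, -3)
t=9: X=(6, -3), d=1 → -e1, X_10=(5, -3)
t=10: X=(5, -3), d=1 → -e1, X_11=(4, -3)
t=11: X=(4, -3), d=1 → -e1, X_12=(3, -3)
t=12: X=(3, -3), d=1 → -e1, X_13=(2, -3)
t=13: X=(2, -3), d=1 → -e1, X_14=(1, -3)
t=14: X=(1, -3), d=3 → -e2, X_15=(1, -4)
t=15: X=(1, -4), d=1 → -e1, X_16=(0, -4)
t=16: X=(0, -4), d=3 → -e2, X_17=(0, -5)

(0, -5)


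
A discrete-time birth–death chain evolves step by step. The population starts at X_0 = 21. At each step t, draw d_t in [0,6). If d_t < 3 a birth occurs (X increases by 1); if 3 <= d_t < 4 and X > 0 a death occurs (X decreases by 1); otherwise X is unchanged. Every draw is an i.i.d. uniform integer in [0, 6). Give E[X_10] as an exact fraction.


X can drop by at most 1 per step and X_0 = 21 > T = 10, so X_t >= 21 − t >= 11 > 0 for every t <= 10: the floor at 0 (the 'and X > 0' condition) never binds. Hence X_10 = X_0 + Σ_{t<10} Y_t with i.i.d. increments Y_t = y(d_t) ∈ {+1, −1, 0}.
Outcome values over d=0..5: [1, 1, 1, -1, 0, 0]
Σy = 2, Σy² = 4, M = 6
μ = 2/6 = 1/3,  σ² = 4/6 − (1/3)² = 5/9
E[X_10] = 21 + 10·(1/3) = 73/3

73/3


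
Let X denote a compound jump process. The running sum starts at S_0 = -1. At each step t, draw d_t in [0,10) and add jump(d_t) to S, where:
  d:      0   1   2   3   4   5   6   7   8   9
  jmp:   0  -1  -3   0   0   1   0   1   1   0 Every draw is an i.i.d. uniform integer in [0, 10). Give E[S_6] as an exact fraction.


-8/5

Outcome values over d=0..9: [0, -1, -3, 0, 0, 1, 0, 1, 1, 0]
Σy = -1, Σy² = 13, M = 10
μ = -1/10 = -1/10,  σ² = 13/10 − (-1/10)² = 129/100
E[S_6] = -1 + 6·(-1/10) = -8/5


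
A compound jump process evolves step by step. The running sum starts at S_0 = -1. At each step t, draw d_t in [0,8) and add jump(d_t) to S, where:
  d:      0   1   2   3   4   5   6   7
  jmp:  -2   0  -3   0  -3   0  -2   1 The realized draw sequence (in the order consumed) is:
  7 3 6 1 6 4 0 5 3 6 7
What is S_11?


-10

t=0: S=-1, d=7, jump=1, S_1=0
t=1: S=0, d=3, jump=0, S_2=0
t=2: S=0, d=6, jump=-2, S_3=-2
t=3: S=-2, d=1, jump=0, S_4=-2
t=4: S=-2, d=6, jump=-2, S_5=-4
t=5: S=-4, d=4, jump=-3, S_6=-7
t=6: S=-7, d=0, jump=-2, S_7=-9
t=7: S=-9, d=5, jump=0, S_8=-9
t=8: S=-9, d=3, jump=0, S_9=-9
t=9: S=-9, d=6, jump=-2, S_10=-11
t=10: S=-11, d=7, jump=1, S_11=-10


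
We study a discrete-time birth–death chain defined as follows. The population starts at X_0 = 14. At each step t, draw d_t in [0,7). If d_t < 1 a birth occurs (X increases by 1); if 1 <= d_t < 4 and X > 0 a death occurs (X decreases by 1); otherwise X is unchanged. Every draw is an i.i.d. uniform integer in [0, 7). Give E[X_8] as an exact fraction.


82/7

X can drop by at most 1 per step and X_0 = 14 > T = 8, so X_t >= 14 − t >= 6 > 0 for every t <= 8: the floor at 0 (the 'and X > 0' condition) never binds. Hence X_8 = X_0 + Σ_{t<8} Y_t with i.i.d. increments Y_t = y(d_t) ∈ {+1, −1, 0}.
Outcome values over d=0..6: [1, -1, -1, -1, 0, 0, 0]
Σy = -2, Σy² = 4, M = 7
μ = -2/7 = -2/7,  σ² = 4/7 − (-2/7)² = 24/49
E[X_8] = 14 + 8·(-2/7) = 82/7


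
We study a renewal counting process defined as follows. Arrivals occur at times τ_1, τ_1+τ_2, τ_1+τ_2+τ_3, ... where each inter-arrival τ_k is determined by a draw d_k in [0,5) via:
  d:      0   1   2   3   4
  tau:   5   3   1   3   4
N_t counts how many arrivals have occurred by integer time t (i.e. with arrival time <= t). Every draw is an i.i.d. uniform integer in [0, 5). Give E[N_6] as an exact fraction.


25231/15625

Inter-arrival values over d=0..4: [5, 3, 1, 3, 4]
Each d has probability 1/5, so the pmf of τ is: f(1) = 1/5, f(3) = 2/5, f(4) = 1/5, f(5) = 1/5
Renewal equation for m(n) = E[N_n]: condition on τ_1 = k (if k <= n, one arrival plus a fresh copy on the remaining n−k steps): m(n) = F(n) + Σ_{k<=n} f(k)·m(n−k), where F(n) = P(τ <= n) and m(0) = 0
m(1) = F(1) = 1/5
m(2) = F(2) + f(1)·m(1) = 1/5 + 1/5·1/5 = 6/25
m(3) = F(3) + f(1)·m(2) = 3/5 + 1/5·6/25 = 81/125
m(4) = F(4) + f(1)·m(3) + f(3)·m(1) = 4/5 + 1/5·81/125 + 2/5·1/5 = 631/625
m(5) = F(5) + f(1)·m(4) + f(3)·m(2) + f(4)·m(1) = 1 + 1/5·631/625 + 2/5·6/25 + 1/5·1/5 = 4181/3125
m(6) = F(6) + f(1)·m(5) + f(3)·m(3) + f(4)·m(2) + f(5)·m(1) = 1 + 1/5·4181/3125 + 2/5·81/125 + 1/5·6/25 + 1/5·1/5 = 25231/15625
E[N_6] = m(6) = 25231/15625


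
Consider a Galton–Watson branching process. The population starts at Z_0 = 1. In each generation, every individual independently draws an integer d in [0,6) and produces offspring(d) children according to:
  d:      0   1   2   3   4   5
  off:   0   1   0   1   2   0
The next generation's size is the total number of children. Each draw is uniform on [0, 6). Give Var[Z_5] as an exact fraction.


Outcome values over d=0..5: [0, 1, 0, 1, 2, 0]
Σy = 4, Σy² = 6, M = 6
μ = 4/6 = 2/3,  σ² = 6/6 − (2/3)² = 5/9
V_0 = 0, E_0 = 1
V_1 = 5/9·E_0 + (2/3)²·V_0 = 5/9;  E_1 = 2/3
V_2 = 5/9·E_1 + (2/3)²·V_1 = 50/81;  E_2 = 4/9
V_3 = 5/9·E_2 + (2/3)²·V_2 = 380/729;  E_3 = 8/27
V_4 = 5/9·E_3 + (2/3)²·V_3 = 2600/6561;  E_4 = 16/81
V_5 = 5/9·E_4 + (2/3)²·V_4 = 16880/59049;  E_5 = 32/243

16880/59049


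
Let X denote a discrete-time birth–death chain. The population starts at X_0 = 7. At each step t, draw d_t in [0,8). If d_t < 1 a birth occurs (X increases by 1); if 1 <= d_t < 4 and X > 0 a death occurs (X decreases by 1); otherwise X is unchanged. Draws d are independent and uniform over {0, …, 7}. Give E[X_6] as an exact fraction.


X can drop by at most 1 per step and X_0 = 7 > T = 6, so X_t >= 7 − t >= 1 > 0 for every t <= 6: the floor at 0 (the 'and X > 0' condition) never binds. Hence X_6 = X_0 + Σ_{t<6} Y_t with i.i.d. increments Y_t = y(d_t) ∈ {+1, −1, 0}.
Outcome values over d=0..7: [1, -1, -1, -1, 0, 0, 0, 0]
Σy = -2, Σy² = 4, M = 8
μ = -2/8 = -1/4,  σ² = 4/8 − (-1/4)² = 7/16
E[X_6] = 7 + 6·(-1/4) = 11/2

11/2


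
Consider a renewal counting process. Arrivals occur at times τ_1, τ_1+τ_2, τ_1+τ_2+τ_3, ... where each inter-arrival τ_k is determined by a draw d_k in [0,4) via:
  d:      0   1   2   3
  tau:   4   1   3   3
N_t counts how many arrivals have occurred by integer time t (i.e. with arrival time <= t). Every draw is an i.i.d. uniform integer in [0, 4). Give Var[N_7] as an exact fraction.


Inter-arrival values over d=0..3: [4, 1, 3, 3]
Each d has probability 1/4, so the pmf of τ is: f(1) = 1/4, f(3) = 1/2, f(4) = 1/4
Let p_n(j) = P(N_n = j), with p_0 = [1]. Condition on τ_1: p_n(0) = P(τ > n), and for j >= 1, p_n(j) = Σ_{k<=n} f(k)·p_{n−k}(j−1)
p_1 = [3/4, 1/4]  (j = 0..1)
p_2 = [3/4, 3/16, 1/16]  (j = 0..2)
p_3 = [1/4, 11/16, 3/64, 1/64]  (j = 0..3)
p_4 = [0, 11/16, 19/64, 3/256, 1/256]  (j = 0..4)
p_5 = [0, 9/16, 21/64, 27/256, 3/1024, 1/1024]  (j = 0..5)
p_6 = [0, 5/16, 17/32, 31/256, 35/1024, 3/4096, 1/4096]  (j = 0..6)
p_7 = [0, 1/16, 19/32, 75/256, 41/1024, 43/4096, 3/16384, 1/16384]  (j = 0..7)
E[N_7] = Σ j·p_7(j) = 38389/16384;  E[N_7²] = Σ j²·p_7(j) = 98089/16384
Var[N_7] = 98089/16384 − (38389/16384)² = 133374855/268435456

133374855/268435456
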